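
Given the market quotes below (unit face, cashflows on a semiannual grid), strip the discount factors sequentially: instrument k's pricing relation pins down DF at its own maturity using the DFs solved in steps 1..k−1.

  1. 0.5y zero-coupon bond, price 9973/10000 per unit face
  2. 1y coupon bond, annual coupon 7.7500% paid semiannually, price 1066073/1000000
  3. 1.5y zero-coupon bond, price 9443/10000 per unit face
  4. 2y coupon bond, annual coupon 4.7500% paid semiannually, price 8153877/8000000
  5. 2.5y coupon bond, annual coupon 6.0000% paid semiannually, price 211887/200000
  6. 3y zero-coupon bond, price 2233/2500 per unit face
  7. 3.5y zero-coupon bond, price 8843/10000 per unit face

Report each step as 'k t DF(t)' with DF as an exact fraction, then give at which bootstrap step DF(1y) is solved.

1 1/2 9973/10000
2 1 9891/10000
3 3/2 9443/10000
4 2 2319/2500
5 5/2 4581/5000
6 3 2233/2500
7 7/2 8843/10000
DF(1y) is solved at step 2

step 1 [0.5y] zero: DF = P = 9973/10000 ≈ 0.997300
step 2 [1y] bond c/2=31/800: DF=(1066073/1000000 − 31/800·(0.997300))/(1+31/800) = 9891/10000 ≈ 0.989100
step 3 [1.5y] zero: DF = P = 9443/10000 ≈ 0.944300
step 4 [2y] bond c/2=19/800: DF=(8153877/8000000 − 19/800·(0.997300+0.989100+0.944300))/(1+19/800) = 2319/2500 ≈ 0.927600
step 5 [2.5y] bond c/2=3/100: DF=(211887/200000 − 3/100·(0.997300+0.989100+0.944300+0.927600))/(1+3/100) = 4581/5000 ≈ 0.916200
step 6 [3y] zero: DF = P = 2233/2500 ≈ 0.893200
step 7 [3.5y] zero: DF = P = 8843/10000 ≈ 0.884300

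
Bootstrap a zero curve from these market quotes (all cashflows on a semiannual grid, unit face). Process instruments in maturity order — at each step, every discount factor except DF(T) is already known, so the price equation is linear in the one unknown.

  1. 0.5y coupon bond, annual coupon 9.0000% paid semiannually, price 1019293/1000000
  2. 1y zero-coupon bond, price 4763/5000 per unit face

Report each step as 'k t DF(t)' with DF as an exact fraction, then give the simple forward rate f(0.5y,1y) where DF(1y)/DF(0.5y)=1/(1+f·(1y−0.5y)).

1 1/2 4877/5000
2 1 4763/5000
f(0.5y,1y) = ((4877/5000)/(4763/5000) − 1)/(1/2) = 228/4763 ≈ 4.7869%

step 1 [0.5y] bond c/2=9/200: DF=(1019293/1000000 − 9/200·(0))/(1+9/200) = 4877/5000 ≈ 0.975400
step 2 [1y] zero: DF = P = 4763/5000 ≈ 0.952600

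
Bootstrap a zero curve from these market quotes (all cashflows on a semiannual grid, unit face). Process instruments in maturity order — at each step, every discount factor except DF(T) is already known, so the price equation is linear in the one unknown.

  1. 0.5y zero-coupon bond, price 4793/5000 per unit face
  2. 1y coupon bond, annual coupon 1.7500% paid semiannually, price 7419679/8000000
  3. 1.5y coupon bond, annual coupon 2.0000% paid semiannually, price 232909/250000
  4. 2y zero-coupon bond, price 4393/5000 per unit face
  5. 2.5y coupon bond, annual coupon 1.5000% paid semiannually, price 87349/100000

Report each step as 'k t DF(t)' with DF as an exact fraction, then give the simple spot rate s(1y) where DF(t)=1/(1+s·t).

1 1/2 4793/5000
2 1 9111/10000
3 3/2 9039/10000
4 2 4393/5000
5 5/2 4199/5000
s(1y) = (1/(9111/10000) − 1)/(1) = 889/9111 ≈ 9.7574%

step 1 [0.5y] zero: DF = P = 4793/5000 ≈ 0.958600
step 2 [1y] bond c/2=7/800: DF=(7419679/8000000 − 7/800·(0.958600))/(1+7/800) = 9111/10000 ≈ 0.911100
step 3 [1.5y] bond c/2=1/100: DF=(232909/250000 − 1/100·(0.958600+0.911100))/(1+1/100) = 9039/10000 ≈ 0.903900
step 4 [2y] zero: DF = P = 4393/5000 ≈ 0.878600
step 5 [2.5y] bond c/2=3/400: DF=(87349/100000 − 3/400·(0.958600+0.911100+0.903900+0.878600))/(1+3/400) = 4199/5000 ≈ 0.839800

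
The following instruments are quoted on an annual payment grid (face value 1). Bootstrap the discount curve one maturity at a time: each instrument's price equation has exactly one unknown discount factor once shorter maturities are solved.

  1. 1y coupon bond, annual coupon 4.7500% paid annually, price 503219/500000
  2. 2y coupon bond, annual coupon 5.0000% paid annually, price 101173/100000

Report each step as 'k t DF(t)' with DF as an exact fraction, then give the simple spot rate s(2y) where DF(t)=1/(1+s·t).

1 1 1201/1250
2 2 4589/5000
s(2y) = (1/(4589/5000) − 1)/(2) = 411/9178 ≈ 4.4781%

step 1 [1y] bond c/1=19/400: DF=(503219/500000 − 19/400·(0))/(1+19/400) = 1201/1250 ≈ 0.960800
step 2 [2y] bond c/1=1/20: DF=(101173/100000 − 1/20·(0.960800))/(1+1/20) = 4589/5000 ≈ 0.917800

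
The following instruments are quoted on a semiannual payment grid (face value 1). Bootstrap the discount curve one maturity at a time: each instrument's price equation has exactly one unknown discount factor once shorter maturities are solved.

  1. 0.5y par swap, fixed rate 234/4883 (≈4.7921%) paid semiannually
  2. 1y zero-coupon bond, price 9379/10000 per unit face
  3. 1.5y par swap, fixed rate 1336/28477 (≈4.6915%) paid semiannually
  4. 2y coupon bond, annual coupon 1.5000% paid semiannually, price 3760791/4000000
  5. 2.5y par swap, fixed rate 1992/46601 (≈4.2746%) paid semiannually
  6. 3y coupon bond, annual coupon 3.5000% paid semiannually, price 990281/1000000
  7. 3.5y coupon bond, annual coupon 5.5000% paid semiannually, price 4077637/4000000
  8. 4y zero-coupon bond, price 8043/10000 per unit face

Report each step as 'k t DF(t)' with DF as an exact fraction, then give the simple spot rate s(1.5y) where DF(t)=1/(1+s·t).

step 1 [0.5y] swap r/2=117/4883: DF=(1 − 117/4883·(0))/(1+117/4883) = 4883/5000 ≈ 0.976600
step 2 [1y] zero: DF = P = 9379/10000 ≈ 0.937900
step 3 [1.5y] swap r/2=668/28477: DF=(1 − 668/28477·(0.976600+0.937900))/(1+668/28477) = 2333/2500 ≈ 0.933200
step 4 [2y] bond c/2=3/400: DF=(3760791/4000000 − 3/400·(0.976600+0.937900+0.933200))/(1+3/400) = 114/125 ≈ 0.912000
step 5 [2.5y] swap r/2=996/46601: DF=(1 − 996/46601·(0.976600+0.937900+0.933200+0.912000))/(1+996/46601) = 2251/2500 ≈ 0.900400
step 6 [3y] bond c/2=7/400: DF=(990281/1000000 − 7/400·(0.976600+0.937900+0.933200+0.912000+0.900400))/(1+7/400) = 8931/10000 ≈ 0.893100
step 7 [3.5y] bond c/2=11/400: DF=(4077637/4000000 − 11/400·(0.976600+0.937900+0.933200+0.912000+0.900400+0.893100))/(1+11/400) = 1687/2000 ≈ 0.843500
step 8 [4y] zero: DF = P = 8043/10000 ≈ 0.804300

1 1/2 4883/5000
2 1 9379/10000
3 3/2 2333/2500
4 2 114/125
5 5/2 2251/2500
6 3 8931/10000
7 7/2 1687/2000
8 4 8043/10000
s(1.5y) = (1/(2333/2500) − 1)/(3/2) = 334/6999 ≈ 4.7721%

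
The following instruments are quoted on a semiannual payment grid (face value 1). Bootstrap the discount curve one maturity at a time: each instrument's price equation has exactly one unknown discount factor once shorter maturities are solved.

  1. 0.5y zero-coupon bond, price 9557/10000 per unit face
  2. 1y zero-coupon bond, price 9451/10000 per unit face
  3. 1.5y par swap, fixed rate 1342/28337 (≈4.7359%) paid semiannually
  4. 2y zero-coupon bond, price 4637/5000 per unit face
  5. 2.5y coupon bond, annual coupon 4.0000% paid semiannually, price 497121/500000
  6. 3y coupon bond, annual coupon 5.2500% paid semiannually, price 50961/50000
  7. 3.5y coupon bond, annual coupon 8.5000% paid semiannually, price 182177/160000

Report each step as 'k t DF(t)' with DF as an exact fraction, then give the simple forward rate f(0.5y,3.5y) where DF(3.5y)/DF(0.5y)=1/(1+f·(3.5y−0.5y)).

1 1/2 9557/10000
2 1 9451/10000
3 3/2 9329/10000
4 2 4637/5000
5 5/2 901/1000
6 3 8739/10000
7 7/2 1733/2000
f(0.5y,3.5y) = ((9557/10000)/(1733/2000) − 1)/(3) = 892/25995 ≈ 3.4314%

step 1 [0.5y] zero: DF = P = 9557/10000 ≈ 0.955700
step 2 [1y] zero: DF = P = 9451/10000 ≈ 0.945100
step 3 [1.5y] swap r/2=671/28337: DF=(1 − 671/28337·(0.955700+0.945100))/(1+671/28337) = 9329/10000 ≈ 0.932900
step 4 [2y] zero: DF = P = 4637/5000 ≈ 0.927400
step 5 [2.5y] bond c/2=1/50: DF=(497121/500000 − 1/50·(0.955700+0.945100+0.932900+0.927400))/(1+1/50) = 901/1000 ≈ 0.901000
step 6 [3y] bond c/2=21/800: DF=(50961/50000 − 21/800·(0.955700+0.945100+0.932900+0.927400+0.901000))/(1+21/800) = 8739/10000 ≈ 0.873900
step 7 [3.5y] bond c/2=17/400: DF=(182177/160000 − 17/400·(0.955700+0.945100+0.932900+0.927400+0.901000+0.873900))/(1+17/400) = 1733/2000 ≈ 0.866500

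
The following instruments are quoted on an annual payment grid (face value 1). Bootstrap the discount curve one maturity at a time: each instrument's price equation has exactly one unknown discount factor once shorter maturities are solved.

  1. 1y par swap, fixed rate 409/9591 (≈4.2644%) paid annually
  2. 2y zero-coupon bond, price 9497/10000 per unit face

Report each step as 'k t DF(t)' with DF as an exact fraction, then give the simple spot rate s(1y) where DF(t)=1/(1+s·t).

1 1 9591/10000
2 2 9497/10000
s(1y) = (1/(9591/10000) − 1)/(1) = 409/9591 ≈ 4.2644%

step 1 [1y] swap r/1=409/9591: DF=(1 − 409/9591·(0))/(1+409/9591) = 9591/10000 ≈ 0.959100
step 2 [2y] zero: DF = P = 9497/10000 ≈ 0.949700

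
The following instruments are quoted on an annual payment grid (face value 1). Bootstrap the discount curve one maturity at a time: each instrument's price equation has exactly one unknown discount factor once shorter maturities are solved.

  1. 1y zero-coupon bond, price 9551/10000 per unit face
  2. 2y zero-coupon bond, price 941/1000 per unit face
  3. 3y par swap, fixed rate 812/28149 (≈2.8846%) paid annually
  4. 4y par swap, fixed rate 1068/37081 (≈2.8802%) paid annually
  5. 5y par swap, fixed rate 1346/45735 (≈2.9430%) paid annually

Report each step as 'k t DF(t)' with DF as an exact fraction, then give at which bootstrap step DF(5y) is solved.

1 1 9551/10000
2 2 941/1000
3 3 2297/2500
4 4 2233/2500
5 5 4327/5000
DF(5y) is solved at step 5

step 1 [1y] zero: DF = P = 9551/10000 ≈ 0.955100
step 2 [2y] zero: DF = P = 941/1000 ≈ 0.941000
step 3 [3y] swap r/1=812/28149: DF=(1 − 812/28149·(0.955100+0.941000))/(1+812/28149) = 2297/2500 ≈ 0.918800
step 4 [4y] swap r/1=1068/37081: DF=(1 − 1068/37081·(0.955100+0.941000+0.918800))/(1+1068/37081) = 2233/2500 ≈ 0.893200
step 5 [5y] swap r/1=1346/45735: DF=(1 − 1346/45735·(0.955100+0.941000+0.918800+0.893200))/(1+1346/45735) = 4327/5000 ≈ 0.865400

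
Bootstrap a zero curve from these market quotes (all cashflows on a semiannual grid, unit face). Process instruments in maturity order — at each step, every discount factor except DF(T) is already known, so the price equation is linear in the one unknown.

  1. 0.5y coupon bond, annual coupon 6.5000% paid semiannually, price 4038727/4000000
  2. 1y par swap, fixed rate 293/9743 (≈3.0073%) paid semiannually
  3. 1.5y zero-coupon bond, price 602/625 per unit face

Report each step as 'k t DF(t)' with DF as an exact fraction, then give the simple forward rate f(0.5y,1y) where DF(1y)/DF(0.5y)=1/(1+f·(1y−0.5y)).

step 1 [0.5y] bond c/2=13/400: DF=(4038727/4000000 − 13/400·(0))/(1+13/400) = 9779/10000 ≈ 0.977900
step 2 [1y] swap r/2=293/19486: DF=(1 − 293/19486·(0.977900))/(1+293/19486) = 9707/10000 ≈ 0.970700
step 3 [1.5y] zero: DF = P = 602/625 ≈ 0.963200

1 1/2 9779/10000
2 1 9707/10000
3 3/2 602/625
f(0.5y,1y) = ((9779/10000)/(9707/10000) − 1)/(1/2) = 144/9707 ≈ 1.4835%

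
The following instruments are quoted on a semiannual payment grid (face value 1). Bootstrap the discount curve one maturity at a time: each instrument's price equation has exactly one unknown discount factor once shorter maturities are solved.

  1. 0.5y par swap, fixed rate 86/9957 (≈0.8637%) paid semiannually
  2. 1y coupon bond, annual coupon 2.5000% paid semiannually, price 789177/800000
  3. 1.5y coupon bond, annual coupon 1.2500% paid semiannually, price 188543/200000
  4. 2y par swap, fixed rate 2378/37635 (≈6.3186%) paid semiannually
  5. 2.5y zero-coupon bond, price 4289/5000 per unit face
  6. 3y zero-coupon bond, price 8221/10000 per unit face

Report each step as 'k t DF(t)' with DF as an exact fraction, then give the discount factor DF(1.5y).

step 1 [0.5y] swap r/2=43/9957: DF=(1 − 43/9957·(0))/(1+43/9957) = 9957/10000 ≈ 0.995700
step 2 [1y] bond c/2=1/80: DF=(789177/800000 − 1/80·(0.995700))/(1+1/80) = 481/500 ≈ 0.962000
step 3 [1.5y] bond c/2=1/160: DF=(188543/200000 − 1/160·(0.995700+0.962000))/(1+1/160) = 9247/10000 ≈ 0.924700
step 4 [2y] swap r/2=1189/37635: DF=(1 − 1189/37635·(0.995700+0.962000+0.924700))/(1+1189/37635) = 8811/10000 ≈ 0.881100
step 5 [2.5y] zero: DF = P = 4289/5000 ≈ 0.857800
step 6 [3y] zero: DF = P = 8221/10000 ≈ 0.822100

1 1/2 9957/10000
2 1 481/500
3 3/2 9247/10000
4 2 8811/10000
5 5/2 4289/5000
6 3 8221/10000
DF(1.5y) = 9247/10000 ≈ 0.924700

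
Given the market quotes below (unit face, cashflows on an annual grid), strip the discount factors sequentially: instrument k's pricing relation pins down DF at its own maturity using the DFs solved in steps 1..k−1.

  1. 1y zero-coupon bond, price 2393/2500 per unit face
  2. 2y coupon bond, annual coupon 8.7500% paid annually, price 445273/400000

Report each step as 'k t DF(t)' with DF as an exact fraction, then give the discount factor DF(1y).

step 1 [1y] zero: DF = P = 2393/2500 ≈ 0.957200
step 2 [2y] bond c/1=7/80: DF=(445273/400000 − 7/80·(0.957200))/(1+7/80) = 4733/5000 ≈ 0.946600

1 1 2393/2500
2 2 4733/5000
DF(1y) = 2393/2500 ≈ 0.957200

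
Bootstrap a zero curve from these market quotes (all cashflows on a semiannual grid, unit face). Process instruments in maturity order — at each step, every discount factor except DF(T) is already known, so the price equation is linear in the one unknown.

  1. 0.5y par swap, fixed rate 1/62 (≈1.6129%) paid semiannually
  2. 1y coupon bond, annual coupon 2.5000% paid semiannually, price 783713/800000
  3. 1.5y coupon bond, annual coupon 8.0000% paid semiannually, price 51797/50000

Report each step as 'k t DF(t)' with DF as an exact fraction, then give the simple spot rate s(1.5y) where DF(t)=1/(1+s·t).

1 1/2 124/125
2 1 9553/10000
3 3/2 2303/2500
s(1.5y) = (1/(2303/2500) − 1)/(3/2) = 394/6909 ≈ 5.7027%

step 1 [0.5y] swap r/2=1/124: DF=(1 − 1/124·(0))/(1+1/124) = 124/125 ≈ 0.992000
step 2 [1y] bond c/2=1/80: DF=(783713/800000 − 1/80·(0.992000))/(1+1/80) = 9553/10000 ≈ 0.955300
step 3 [1.5y] bond c/2=1/25: DF=(51797/50000 − 1/25·(0.992000+0.955300))/(1+1/25) = 2303/2500 ≈ 0.921200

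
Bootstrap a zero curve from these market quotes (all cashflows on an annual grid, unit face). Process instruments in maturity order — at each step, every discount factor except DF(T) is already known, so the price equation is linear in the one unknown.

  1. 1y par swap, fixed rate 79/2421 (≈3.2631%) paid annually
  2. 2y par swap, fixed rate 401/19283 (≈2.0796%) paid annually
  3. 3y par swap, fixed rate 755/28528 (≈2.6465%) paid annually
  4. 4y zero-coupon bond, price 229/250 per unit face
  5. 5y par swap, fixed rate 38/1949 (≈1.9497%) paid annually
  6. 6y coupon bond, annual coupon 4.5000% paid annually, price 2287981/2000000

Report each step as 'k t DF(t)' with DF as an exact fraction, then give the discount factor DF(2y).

step 1 [1y] swap r/1=79/2421: DF=(1 − 79/2421·(0))/(1+79/2421) = 2421/2500 ≈ 0.968400
step 2 [2y] swap r/1=401/19283: DF=(1 − 401/19283·(0.968400))/(1+401/19283) = 9599/10000 ≈ 0.959900
step 3 [3y] swap r/1=755/28528: DF=(1 − 755/28528·(0.968400+0.959900))/(1+755/28528) = 1849/2000 ≈ 0.924500
step 4 [4y] zero: DF = P = 229/250 ≈ 0.916000
step 5 [5y] swap r/1=38/1949: DF=(1 − 38/1949·(0.968400+0.959900+0.924500+0.916000))/(1+38/1949) = 568/625 ≈ 0.908800
step 6 [6y] bond c/1=9/200: DF=(2287981/2000000 − 9/200·(0.968400+0.959900+0.924500+0.916000+0.908800))/(1+9/200) = 8933/10000 ≈ 0.893300

1 1 2421/2500
2 2 9599/10000
3 3 1849/2000
4 4 229/250
5 5 568/625
6 6 8933/10000
DF(2y) = 9599/10000 ≈ 0.959900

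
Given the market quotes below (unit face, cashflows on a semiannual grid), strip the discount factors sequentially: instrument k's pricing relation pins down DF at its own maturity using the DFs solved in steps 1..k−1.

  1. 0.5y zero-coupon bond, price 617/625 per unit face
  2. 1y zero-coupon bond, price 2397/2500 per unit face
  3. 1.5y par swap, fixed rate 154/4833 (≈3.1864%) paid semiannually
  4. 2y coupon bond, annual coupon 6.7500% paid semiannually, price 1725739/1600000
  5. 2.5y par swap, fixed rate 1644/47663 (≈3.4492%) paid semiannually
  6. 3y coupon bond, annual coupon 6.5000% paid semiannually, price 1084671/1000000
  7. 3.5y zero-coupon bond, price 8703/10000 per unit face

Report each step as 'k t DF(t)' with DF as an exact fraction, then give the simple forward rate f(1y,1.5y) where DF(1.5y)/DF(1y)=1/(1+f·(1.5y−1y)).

step 1 [0.5y] zero: DF = P = 617/625 ≈ 0.987200
step 2 [1y] zero: DF = P = 2397/2500 ≈ 0.958800
step 3 [1.5y] swap r/2=77/4833: DF=(1 − 77/4833·(0.987200+0.958800))/(1+77/4833) = 4769/5000 ≈ 0.953800
step 4 [2y] bond c/2=27/800: DF=(1725739/1600000 − 27/800·(0.987200+0.958800+0.953800))/(1+27/800) = 9487/10000 ≈ 0.948700
step 5 [2.5y] swap r/2=822/47663: DF=(1 − 822/47663·(0.987200+0.958800+0.953800+0.948700))/(1+822/47663) = 4589/5000 ≈ 0.917800
step 6 [3y] bond c/2=13/400: DF=(1084671/1000000 − 13/400·(0.987200+0.958800+0.953800+0.948700+0.917800))/(1+13/400) = 1801/2000 ≈ 0.900500
step 7 [3.5y] zero: DF = P = 8703/10000 ≈ 0.870300

1 1/2 617/625
2 1 2397/2500
3 3/2 4769/5000
4 2 9487/10000
5 5/2 4589/5000
6 3 1801/2000
7 7/2 8703/10000
f(1y,1.5y) = ((2397/2500)/(4769/5000) − 1)/(1/2) = 50/4769 ≈ 1.0484%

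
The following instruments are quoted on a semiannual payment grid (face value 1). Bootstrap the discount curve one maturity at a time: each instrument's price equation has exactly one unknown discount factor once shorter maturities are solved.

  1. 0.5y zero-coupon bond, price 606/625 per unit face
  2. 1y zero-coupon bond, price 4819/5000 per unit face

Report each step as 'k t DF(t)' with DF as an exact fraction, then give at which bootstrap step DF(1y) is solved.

step 1 [0.5y] zero: DF = P = 606/625 ≈ 0.969600
step 2 [1y] zero: DF = P = 4819/5000 ≈ 0.963800

1 1/2 606/625
2 1 4819/5000
DF(1y) is solved at step 2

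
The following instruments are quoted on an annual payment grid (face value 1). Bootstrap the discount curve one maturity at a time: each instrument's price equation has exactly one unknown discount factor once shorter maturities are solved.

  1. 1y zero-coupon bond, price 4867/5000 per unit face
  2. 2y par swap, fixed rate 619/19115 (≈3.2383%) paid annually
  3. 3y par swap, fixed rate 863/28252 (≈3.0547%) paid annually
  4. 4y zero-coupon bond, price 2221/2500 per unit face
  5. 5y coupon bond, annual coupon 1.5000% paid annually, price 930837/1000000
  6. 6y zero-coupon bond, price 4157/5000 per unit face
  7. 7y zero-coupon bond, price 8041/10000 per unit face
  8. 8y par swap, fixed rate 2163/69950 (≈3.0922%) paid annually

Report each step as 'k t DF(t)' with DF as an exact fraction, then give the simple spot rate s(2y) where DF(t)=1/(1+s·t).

step 1 [1y] zero: DF = P = 4867/5000 ≈ 0.973400
step 2 [2y] swap r/1=619/19115: DF=(1 − 619/19115·(0.973400))/(1+619/19115) = 9381/10000 ≈ 0.938100
step 3 [3y] swap r/1=863/28252: DF=(1 − 863/28252·(0.973400+0.938100))/(1+863/28252) = 9137/10000 ≈ 0.913700
step 4 [4y] zero: DF = P = 2221/2500 ≈ 0.888400
step 5 [5y] bond c/1=3/200: DF=(930837/1000000 − 3/200·(0.973400+0.938100+0.913700+0.888400))/(1+3/200) = 4311/5000 ≈ 0.862200
step 6 [6y] zero: DF = P = 4157/5000 ≈ 0.831400
step 7 [7y] zero: DF = P = 8041/10000 ≈ 0.804100
step 8 [8y] swap r/1=2163/69950: DF=(1 − 2163/69950·(0.973400+0.938100+0.913700+0.888400+0.862200+0.831400+0.804100))/(1+2163/69950) = 7837/10000 ≈ 0.783700

1 1 4867/5000
2 2 9381/10000
3 3 9137/10000
4 4 2221/2500
5 5 4311/5000
6 6 4157/5000
7 7 8041/10000
8 8 7837/10000
s(2y) = (1/(9381/10000) − 1)/(2) = 619/18762 ≈ 3.2992%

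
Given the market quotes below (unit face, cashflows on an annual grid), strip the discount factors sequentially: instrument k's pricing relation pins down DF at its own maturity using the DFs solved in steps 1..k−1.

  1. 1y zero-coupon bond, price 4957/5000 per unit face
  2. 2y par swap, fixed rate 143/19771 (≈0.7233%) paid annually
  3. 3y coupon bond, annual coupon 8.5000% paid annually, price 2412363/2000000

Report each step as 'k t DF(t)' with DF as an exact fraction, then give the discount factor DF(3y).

step 1 [1y] zero: DF = P = 4957/5000 ≈ 0.991400
step 2 [2y] swap r/1=143/19771: DF=(1 − 143/19771·(0.991400))/(1+143/19771) = 9857/10000 ≈ 0.985700
step 3 [3y] bond c/1=17/200: DF=(2412363/2000000 − 17/200·(0.991400+0.985700))/(1+17/200) = 598/625 ≈ 0.956800

1 1 4957/5000
2 2 9857/10000
3 3 598/625
DF(3y) = 598/625 ≈ 0.956800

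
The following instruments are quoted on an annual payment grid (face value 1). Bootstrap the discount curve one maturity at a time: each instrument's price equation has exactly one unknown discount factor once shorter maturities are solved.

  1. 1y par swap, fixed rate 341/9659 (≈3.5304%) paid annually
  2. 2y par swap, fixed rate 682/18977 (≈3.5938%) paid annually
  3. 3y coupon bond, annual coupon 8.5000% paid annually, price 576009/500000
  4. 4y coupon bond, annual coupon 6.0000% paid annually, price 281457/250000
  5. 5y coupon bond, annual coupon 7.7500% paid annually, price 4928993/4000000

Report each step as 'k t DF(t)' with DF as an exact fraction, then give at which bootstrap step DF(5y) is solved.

step 1 [1y] swap r/1=341/9659: DF=(1 − 341/9659·(0))/(1+341/9659) = 9659/10000 ≈ 0.965900
step 2 [2y] swap r/1=682/18977: DF=(1 − 682/18977·(0.965900))/(1+682/18977) = 4659/5000 ≈ 0.931800
step 3 [3y] bond c/1=17/200: DF=(576009/500000 − 17/200·(0.965900+0.931800))/(1+17/200) = 9131/10000 ≈ 0.913100
step 4 [4y] bond c/1=3/50: DF=(281457/250000 − 3/50·(0.965900+0.931800+0.913100))/(1+3/50) = 903/1000 ≈ 0.903000
step 5 [5y] bond c/1=31/400: DF=(4928993/4000000 − 31/400·(0.965900+0.931800+0.913100+0.903000))/(1+31/400) = 1753/2000 ≈ 0.876500

1 1 9659/10000
2 2 4659/5000
3 3 9131/10000
4 4 903/1000
5 5 1753/2000
DF(5y) is solved at step 5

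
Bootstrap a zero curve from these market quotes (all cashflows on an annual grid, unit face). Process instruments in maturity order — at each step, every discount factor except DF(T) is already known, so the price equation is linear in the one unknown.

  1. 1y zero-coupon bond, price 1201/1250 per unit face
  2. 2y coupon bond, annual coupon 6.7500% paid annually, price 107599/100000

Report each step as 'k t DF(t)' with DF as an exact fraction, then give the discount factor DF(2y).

1 1 1201/1250
2 2 592/625
DF(2y) = 592/625 ≈ 0.947200

step 1 [1y] zero: DF = P = 1201/1250 ≈ 0.960800
step 2 [2y] bond c/1=27/400: DF=(107599/100000 − 27/400·(0.960800))/(1+27/400) = 592/625 ≈ 0.947200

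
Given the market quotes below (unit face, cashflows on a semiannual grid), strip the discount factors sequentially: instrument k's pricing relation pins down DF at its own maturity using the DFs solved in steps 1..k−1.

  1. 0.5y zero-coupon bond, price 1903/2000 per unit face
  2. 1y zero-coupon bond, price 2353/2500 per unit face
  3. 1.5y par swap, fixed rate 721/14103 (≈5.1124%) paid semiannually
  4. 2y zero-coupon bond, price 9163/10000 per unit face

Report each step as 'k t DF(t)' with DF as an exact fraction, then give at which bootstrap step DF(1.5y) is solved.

1 1/2 1903/2000
2 1 2353/2500
3 3/2 9279/10000
4 2 9163/10000
DF(1.5y) is solved at step 3

step 1 [0.5y] zero: DF = P = 1903/2000 ≈ 0.951500
step 2 [1y] zero: DF = P = 2353/2500 ≈ 0.941200
step 3 [1.5y] swap r/2=721/28206: DF=(1 − 721/28206·(0.951500+0.941200))/(1+721/28206) = 9279/10000 ≈ 0.927900
step 4 [2y] zero: DF = P = 9163/10000 ≈ 0.916300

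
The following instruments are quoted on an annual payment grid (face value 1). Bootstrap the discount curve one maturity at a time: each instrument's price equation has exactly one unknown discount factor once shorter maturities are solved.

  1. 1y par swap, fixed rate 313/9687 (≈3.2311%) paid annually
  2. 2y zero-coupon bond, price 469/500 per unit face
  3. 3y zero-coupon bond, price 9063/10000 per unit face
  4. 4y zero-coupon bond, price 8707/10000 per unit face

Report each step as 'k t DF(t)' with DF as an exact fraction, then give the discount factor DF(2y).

step 1 [1y] swap r/1=313/9687: DF=(1 − 313/9687·(0))/(1+313/9687) = 9687/10000 ≈ 0.968700
step 2 [2y] zero: DF = P = 469/500 ≈ 0.938000
step 3 [3y] zero: DF = P = 9063/10000 ≈ 0.906300
step 4 [4y] zero: DF = P = 8707/10000 ≈ 0.870700

1 1 9687/10000
2 2 469/500
3 3 9063/10000
4 4 8707/10000
DF(2y) = 469/500 ≈ 0.938000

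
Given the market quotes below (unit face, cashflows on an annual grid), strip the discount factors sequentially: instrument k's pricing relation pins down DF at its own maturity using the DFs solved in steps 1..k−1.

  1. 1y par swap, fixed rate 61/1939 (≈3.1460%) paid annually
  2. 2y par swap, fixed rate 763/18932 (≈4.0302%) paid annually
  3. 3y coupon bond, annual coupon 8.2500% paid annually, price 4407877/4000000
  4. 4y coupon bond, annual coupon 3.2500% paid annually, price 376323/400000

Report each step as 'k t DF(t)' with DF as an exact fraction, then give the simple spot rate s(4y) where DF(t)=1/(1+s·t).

step 1 [1y] swap r/1=61/1939: DF=(1 − 61/1939·(0))/(1+61/1939) = 1939/2000 ≈ 0.969500
step 2 [2y] swap r/1=763/18932: DF=(1 − 763/18932·(0.969500))/(1+763/18932) = 9237/10000 ≈ 0.923700
step 3 [3y] bond c/1=33/400: DF=(4407877/4000000 − 33/400·(0.969500+0.923700))/(1+33/400) = 8737/10000 ≈ 0.873700
step 4 [4y] bond c/1=13/400: DF=(376323/400000 − 13/400·(0.969500+0.923700+0.873700))/(1+13/400) = 8241/10000 ≈ 0.824100

1 1 1939/2000
2 2 9237/10000
3 3 8737/10000
4 4 8241/10000
s(4y) = (1/(8241/10000) − 1)/(4) = 1759/32964 ≈ 5.3361%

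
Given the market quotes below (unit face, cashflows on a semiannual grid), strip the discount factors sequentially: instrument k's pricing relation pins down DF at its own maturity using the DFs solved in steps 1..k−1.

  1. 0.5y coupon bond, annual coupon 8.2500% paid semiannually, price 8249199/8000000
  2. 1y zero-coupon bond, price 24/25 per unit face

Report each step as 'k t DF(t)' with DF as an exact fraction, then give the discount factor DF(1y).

1 1/2 9903/10000
2 1 24/25
DF(1y) = 24/25 ≈ 0.960000

step 1 [0.5y] bond c/2=33/800: DF=(8249199/8000000 − 33/800·(0))/(1+33/800) = 9903/10000 ≈ 0.990300
step 2 [1y] zero: DF = P = 24/25 ≈ 0.960000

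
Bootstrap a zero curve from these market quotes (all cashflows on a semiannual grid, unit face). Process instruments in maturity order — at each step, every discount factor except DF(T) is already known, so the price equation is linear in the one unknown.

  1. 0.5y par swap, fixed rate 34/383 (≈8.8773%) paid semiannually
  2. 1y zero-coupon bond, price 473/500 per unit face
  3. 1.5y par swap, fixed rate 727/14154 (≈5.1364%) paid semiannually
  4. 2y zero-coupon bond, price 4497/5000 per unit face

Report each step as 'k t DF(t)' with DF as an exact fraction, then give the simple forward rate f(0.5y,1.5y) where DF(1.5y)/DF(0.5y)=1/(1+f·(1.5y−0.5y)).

1 1/2 383/400
2 1 473/500
3 3/2 9273/10000
4 2 4497/5000
f(0.5y,1.5y) = ((383/400)/(9273/10000) − 1)/(1) = 302/9273 ≈ 3.2568%

step 1 [0.5y] swap r/2=17/383: DF=(1 − 17/383·(0))/(1+17/383) = 383/400 ≈ 0.957500
step 2 [1y] zero: DF = P = 473/500 ≈ 0.946000
step 3 [1.5y] swap r/2=727/28308: DF=(1 − 727/28308·(0.957500+0.946000))/(1+727/28308) = 9273/10000 ≈ 0.927300
step 4 [2y] zero: DF = P = 4497/5000 ≈ 0.899400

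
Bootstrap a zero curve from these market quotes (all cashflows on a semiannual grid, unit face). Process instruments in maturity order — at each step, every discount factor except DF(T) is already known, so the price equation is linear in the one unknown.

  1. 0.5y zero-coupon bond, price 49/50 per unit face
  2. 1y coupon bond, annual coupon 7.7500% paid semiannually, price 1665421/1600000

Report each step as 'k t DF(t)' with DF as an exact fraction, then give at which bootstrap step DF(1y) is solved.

step 1 [0.5y] zero: DF = P = 49/50 ≈ 0.980000
step 2 [1y] bond c/2=31/800: DF=(1665421/1600000 − 31/800·(0.980000))/(1+31/800) = 1931/2000 ≈ 0.965500

1 1/2 49/50
2 1 1931/2000
DF(1y) is solved at step 2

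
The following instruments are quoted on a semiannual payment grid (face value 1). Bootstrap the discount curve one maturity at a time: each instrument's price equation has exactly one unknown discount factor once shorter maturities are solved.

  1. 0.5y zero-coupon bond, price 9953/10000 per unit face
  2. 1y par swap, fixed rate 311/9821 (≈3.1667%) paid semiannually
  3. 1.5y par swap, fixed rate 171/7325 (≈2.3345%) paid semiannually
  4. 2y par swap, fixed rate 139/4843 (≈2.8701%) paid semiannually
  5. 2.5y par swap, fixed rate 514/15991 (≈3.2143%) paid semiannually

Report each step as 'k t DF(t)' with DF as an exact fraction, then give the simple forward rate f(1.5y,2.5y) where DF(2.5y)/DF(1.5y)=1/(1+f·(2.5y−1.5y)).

step 1 [0.5y] zero: DF = P = 9953/10000 ≈ 0.995300
step 2 [1y] swap r/2=311/19642: DF=(1 − 311/19642·(0.995300))/(1+311/19642) = 9689/10000 ≈ 0.968900
step 3 [1.5y] swap r/2=171/14650: DF=(1 − 171/14650·(0.995300+0.968900))/(1+171/14650) = 4829/5000 ≈ 0.965800
step 4 [2y] swap r/2=139/9686: DF=(1 − 139/9686·(0.995300+0.968900+0.965800))/(1+139/9686) = 2361/2500 ≈ 0.944400
step 5 [2.5y] swap r/2=257/15991: DF=(1 − 257/15991·(0.995300+0.968900+0.965800+0.944400))/(1+257/15991) = 9229/10000 ≈ 0.922900

1 1/2 9953/10000
2 1 9689/10000
3 3/2 4829/5000
4 2 2361/2500
5 5/2 9229/10000
f(1.5y,2.5y) = ((4829/5000)/(9229/10000) − 1)/(1) = 39/839 ≈ 4.6484%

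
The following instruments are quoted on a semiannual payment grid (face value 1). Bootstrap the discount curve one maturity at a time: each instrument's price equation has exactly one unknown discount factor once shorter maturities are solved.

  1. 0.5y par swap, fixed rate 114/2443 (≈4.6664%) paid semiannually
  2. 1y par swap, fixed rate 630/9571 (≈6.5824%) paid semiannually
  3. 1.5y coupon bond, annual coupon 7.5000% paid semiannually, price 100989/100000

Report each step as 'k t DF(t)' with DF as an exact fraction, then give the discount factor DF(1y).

1 1/2 2443/2500
2 1 937/1000
3 3/2 4521/5000
DF(1y) = 937/1000 ≈ 0.937000

step 1 [0.5y] swap r/2=57/2443: DF=(1 − 57/2443·(0))/(1+57/2443) = 2443/2500 ≈ 0.977200
step 2 [1y] swap r/2=315/9571: DF=(1 − 315/9571·(0.977200))/(1+315/9571) = 937/1000 ≈ 0.937000
step 3 [1.5y] bond c/2=3/80: DF=(100989/100000 − 3/80·(0.977200+0.937000))/(1+3/80) = 4521/5000 ≈ 0.904200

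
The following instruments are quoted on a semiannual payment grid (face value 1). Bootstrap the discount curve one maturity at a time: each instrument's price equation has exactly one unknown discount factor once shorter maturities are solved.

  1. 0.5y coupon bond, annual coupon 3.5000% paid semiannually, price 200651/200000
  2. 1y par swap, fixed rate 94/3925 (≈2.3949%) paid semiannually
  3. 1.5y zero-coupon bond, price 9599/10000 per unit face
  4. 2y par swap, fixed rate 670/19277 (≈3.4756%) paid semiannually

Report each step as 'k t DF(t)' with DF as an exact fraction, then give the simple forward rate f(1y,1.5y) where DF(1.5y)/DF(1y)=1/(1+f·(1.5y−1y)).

step 1 [0.5y] bond c/2=7/400: DF=(200651/200000 − 7/400·(0))/(1+7/400) = 493/500 ≈ 0.986000
step 2 [1y] swap r/2=47/3925: DF=(1 − 47/3925·(0.986000))/(1+47/3925) = 1953/2000 ≈ 0.976500
step 3 [1.5y] zero: DF = P = 9599/10000 ≈ 0.959900
step 4 [2y] swap r/2=335/19277: DF=(1 − 335/19277·(0.986000+0.976500+0.959900))/(1+335/19277) = 933/1000 ≈ 0.933000

1 1/2 493/500
2 1 1953/2000
3 3/2 9599/10000
4 2 933/1000
f(1y,1.5y) = ((1953/2000)/(9599/10000) − 1)/(1/2) = 332/9599 ≈ 3.4587%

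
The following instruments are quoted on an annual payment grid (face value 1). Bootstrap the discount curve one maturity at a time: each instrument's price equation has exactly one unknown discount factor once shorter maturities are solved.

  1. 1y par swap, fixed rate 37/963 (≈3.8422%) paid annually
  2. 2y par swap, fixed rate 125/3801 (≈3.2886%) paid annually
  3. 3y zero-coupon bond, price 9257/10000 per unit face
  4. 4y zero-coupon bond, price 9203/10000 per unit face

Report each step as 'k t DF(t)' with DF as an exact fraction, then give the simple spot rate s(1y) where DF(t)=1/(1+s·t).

1 1 963/1000
2 2 15/16
3 3 9257/10000
4 4 9203/10000
s(1y) = (1/(963/1000) − 1)/(1) = 37/963 ≈ 3.8422%

step 1 [1y] swap r/1=37/963: DF=(1 − 37/963·(0))/(1+37/963) = 963/1000 ≈ 0.963000
step 2 [2y] swap r/1=125/3801: DF=(1 − 125/3801·(0.963000))/(1+125/3801) = 15/16 ≈ 0.937500
step 3 [3y] zero: DF = P = 9257/10000 ≈ 0.925700
step 4 [4y] zero: DF = P = 9203/10000 ≈ 0.920300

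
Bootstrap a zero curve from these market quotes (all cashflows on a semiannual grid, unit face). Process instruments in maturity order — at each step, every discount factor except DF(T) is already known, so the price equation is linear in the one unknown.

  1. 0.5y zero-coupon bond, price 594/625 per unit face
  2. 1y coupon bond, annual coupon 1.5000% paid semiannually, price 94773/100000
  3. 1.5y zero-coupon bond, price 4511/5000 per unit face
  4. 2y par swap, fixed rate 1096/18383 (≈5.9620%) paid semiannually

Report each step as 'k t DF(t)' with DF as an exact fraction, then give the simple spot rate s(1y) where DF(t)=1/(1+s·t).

1 1/2 594/625
2 1 1167/1250
3 3/2 4511/5000
4 2 1113/1250
s(1y) = (1/(1167/1250) − 1)/(1) = 83/1167 ≈ 7.1123%

step 1 [0.5y] zero: DF = P = 594/625 ≈ 0.950400
step 2 [1y] bond c/2=3/400: DF=(94773/100000 − 3/400·(0.950400))/(1+3/400) = 1167/1250 ≈ 0.933600
step 3 [1.5y] zero: DF = P = 4511/5000 ≈ 0.902200
step 4 [2y] swap r/2=548/18383: DF=(1 − 548/18383·(0.950400+0.933600+0.902200))/(1+548/18383) = 1113/1250 ≈ 0.890400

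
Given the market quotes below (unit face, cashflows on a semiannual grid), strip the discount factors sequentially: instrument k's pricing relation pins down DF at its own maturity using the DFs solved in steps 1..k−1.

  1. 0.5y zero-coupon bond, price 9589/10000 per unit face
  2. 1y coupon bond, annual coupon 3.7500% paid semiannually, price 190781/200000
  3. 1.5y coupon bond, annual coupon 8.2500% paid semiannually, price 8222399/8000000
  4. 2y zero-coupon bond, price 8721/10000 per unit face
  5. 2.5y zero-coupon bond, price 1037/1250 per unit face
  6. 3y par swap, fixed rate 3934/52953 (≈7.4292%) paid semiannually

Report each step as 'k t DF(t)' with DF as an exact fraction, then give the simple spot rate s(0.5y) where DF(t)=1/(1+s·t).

step 1 [0.5y] zero: DF = P = 9589/10000 ≈ 0.958900
step 2 [1y] bond c/2=3/160: DF=(190781/200000 − 3/160·(0.958900))/(1+3/160) = 9187/10000 ≈ 0.918700
step 3 [1.5y] bond c/2=33/800: DF=(8222399/8000000 − 33/800·(0.958900+0.918700))/(1+33/800) = 9127/10000 ≈ 0.912700
step 4 [2y] zero: DF = P = 8721/10000 ≈ 0.872100
step 5 [2.5y] zero: DF = P = 1037/1250 ≈ 0.829600
step 6 [3y] swap r/2=1967/52953: DF=(1 − 1967/52953·(0.958900+0.918700+0.912700+0.872100+0.829600))/(1+1967/52953) = 8033/10000 ≈ 0.803300

1 1/2 9589/10000
2 1 9187/10000
3 3/2 9127/10000
4 2 8721/10000
5 5/2 1037/1250
6 3 8033/10000
s(0.5y) = (1/(9589/10000) − 1)/(1/2) = 822/9589 ≈ 8.5723%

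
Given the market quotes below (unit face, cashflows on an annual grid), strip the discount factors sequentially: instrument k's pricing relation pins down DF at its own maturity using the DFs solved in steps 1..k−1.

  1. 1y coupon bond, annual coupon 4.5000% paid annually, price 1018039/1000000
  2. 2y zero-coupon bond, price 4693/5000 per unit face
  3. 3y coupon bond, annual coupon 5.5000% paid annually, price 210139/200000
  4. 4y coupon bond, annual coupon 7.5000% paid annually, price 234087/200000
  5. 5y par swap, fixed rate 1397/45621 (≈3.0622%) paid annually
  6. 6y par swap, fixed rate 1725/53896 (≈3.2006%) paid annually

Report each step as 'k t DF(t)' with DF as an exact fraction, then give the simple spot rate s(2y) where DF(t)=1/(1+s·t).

step 1 [1y] bond c/1=9/200: DF=(1018039/1000000 − 9/200·(0))/(1+9/200) = 4871/5000 ≈ 0.974200
step 2 [2y] zero: DF = P = 4693/5000 ≈ 0.938600
step 3 [3y] bond c/1=11/200: DF=(210139/200000 − 11/200·(0.974200+0.938600))/(1+11/200) = 4481/5000 ≈ 0.896200
step 4 [4y] bond c/1=3/40: DF=(234087/200000 − 3/40·(0.974200+0.938600+0.896200))/(1+3/40) = 558/625 ≈ 0.892800
step 5 [5y] swap r/1=1397/45621: DF=(1 − 1397/45621·(0.974200+0.938600+0.896200+0.892800))/(1+1397/45621) = 8603/10000 ≈ 0.860300
step 6 [6y] swap r/1=1725/53896: DF=(1 − 1725/53896·(0.974200+0.938600+0.896200+0.892800+0.860300))/(1+1725/53896) = 331/400 ≈ 0.827500

1 1 4871/5000
2 2 4693/5000
3 3 4481/5000
4 4 558/625
5 5 8603/10000
6 6 331/400
s(2y) = (1/(4693/5000) − 1)/(2) = 307/9386 ≈ 3.2708%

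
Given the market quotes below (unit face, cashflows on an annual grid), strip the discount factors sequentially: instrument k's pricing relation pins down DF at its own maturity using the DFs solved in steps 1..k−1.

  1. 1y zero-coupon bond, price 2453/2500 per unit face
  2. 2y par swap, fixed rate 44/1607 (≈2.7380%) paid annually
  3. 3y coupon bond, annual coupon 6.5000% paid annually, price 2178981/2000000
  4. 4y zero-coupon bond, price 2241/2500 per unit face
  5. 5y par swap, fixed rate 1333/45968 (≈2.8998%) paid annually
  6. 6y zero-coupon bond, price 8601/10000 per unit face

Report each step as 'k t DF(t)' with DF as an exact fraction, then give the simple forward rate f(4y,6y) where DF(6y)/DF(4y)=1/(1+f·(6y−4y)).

1 1 2453/2500
2 2 592/625
3 3 9053/10000
4 4 2241/2500
5 5 8667/10000
6 6 8601/10000
f(4y,6y) = ((2241/2500)/(8601/10000) − 1)/(2) = 121/5734 ≈ 2.1102%

step 1 [1y] zero: DF = P = 2453/2500 ≈ 0.981200
step 2 [2y] swap r/1=44/1607: DF=(1 − 44/1607·(0.981200))/(1+44/1607) = 592/625 ≈ 0.947200
step 3 [3y] bond c/1=13/200: DF=(2178981/2000000 − 13/200·(0.981200+0.947200))/(1+13/200) = 9053/10000 ≈ 0.905300
step 4 [4y] zero: DF = P = 2241/2500 ≈ 0.896400
step 5 [5y] swap r/1=1333/45968: DF=(1 − 1333/45968·(0.981200+0.947200+0.905300+0.896400))/(1+1333/45968) = 8667/10000 ≈ 0.866700
step 6 [6y] zero: DF = P = 8601/10000 ≈ 0.860100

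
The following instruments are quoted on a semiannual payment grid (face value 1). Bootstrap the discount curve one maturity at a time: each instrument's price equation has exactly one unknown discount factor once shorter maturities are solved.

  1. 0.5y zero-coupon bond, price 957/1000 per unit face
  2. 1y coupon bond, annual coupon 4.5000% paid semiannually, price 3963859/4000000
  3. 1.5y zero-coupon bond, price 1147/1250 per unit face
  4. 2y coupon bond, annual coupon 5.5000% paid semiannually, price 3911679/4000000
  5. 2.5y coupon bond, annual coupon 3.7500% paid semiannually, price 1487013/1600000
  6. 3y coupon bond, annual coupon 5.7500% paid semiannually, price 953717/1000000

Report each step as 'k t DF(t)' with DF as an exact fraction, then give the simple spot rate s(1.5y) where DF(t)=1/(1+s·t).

1 1/2 957/1000
2 1 9481/10000
3 3/2 1147/1250
4 2 4381/5000
5 5/2 4221/5000
6 3 8001/10000
s(1.5y) = (1/(1147/1250) − 1)/(3/2) = 206/3441 ≈ 5.9866%

step 1 [0.5y] zero: DF = P = 957/1000 ≈ 0.957000
step 2 [1y] bond c/2=9/400: DF=(3963859/4000000 − 9/400·(0.957000))/(1+9/400) = 9481/10000 ≈ 0.948100
step 3 [1.5y] zero: DF = P = 1147/1250 ≈ 0.917600
step 4 [2y] bond c/2=11/400: DF=(3911679/4000000 − 11/400·(0.957000+0.948100+0.917600))/(1+11/400) = 4381/5000 ≈ 0.876200
step 5 [2.5y] bond c/2=3/160: DF=(1487013/1600000 − 3/160·(0.957000+0.948100+0.917600+0.876200))/(1+3/160) = 4221/5000 ≈ 0.844200
step 6 [3y] bond c/2=23/800: DF=(953717/1000000 − 23/800·(0.957000+0.948100+0.917600+0.876200+0.844200))/(1+23/800) = 8001/10000 ≈ 0.800100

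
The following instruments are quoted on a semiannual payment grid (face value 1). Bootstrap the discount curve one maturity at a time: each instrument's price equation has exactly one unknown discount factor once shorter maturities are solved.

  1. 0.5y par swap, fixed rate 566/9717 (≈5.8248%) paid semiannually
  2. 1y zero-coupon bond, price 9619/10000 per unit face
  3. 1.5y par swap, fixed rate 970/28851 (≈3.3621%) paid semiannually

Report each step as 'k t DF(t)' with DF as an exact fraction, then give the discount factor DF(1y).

1 1/2 9717/10000
2 1 9619/10000
3 3/2 1903/2000
DF(1y) = 9619/10000 ≈ 0.961900

step 1 [0.5y] swap r/2=283/9717: DF=(1 − 283/9717·(0))/(1+283/9717) = 9717/10000 ≈ 0.971700
step 2 [1y] zero: DF = P = 9619/10000 ≈ 0.961900
step 3 [1.5y] swap r/2=485/28851: DF=(1 − 485/28851·(0.971700+0.961900))/(1+485/28851) = 1903/2000 ≈ 0.951500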